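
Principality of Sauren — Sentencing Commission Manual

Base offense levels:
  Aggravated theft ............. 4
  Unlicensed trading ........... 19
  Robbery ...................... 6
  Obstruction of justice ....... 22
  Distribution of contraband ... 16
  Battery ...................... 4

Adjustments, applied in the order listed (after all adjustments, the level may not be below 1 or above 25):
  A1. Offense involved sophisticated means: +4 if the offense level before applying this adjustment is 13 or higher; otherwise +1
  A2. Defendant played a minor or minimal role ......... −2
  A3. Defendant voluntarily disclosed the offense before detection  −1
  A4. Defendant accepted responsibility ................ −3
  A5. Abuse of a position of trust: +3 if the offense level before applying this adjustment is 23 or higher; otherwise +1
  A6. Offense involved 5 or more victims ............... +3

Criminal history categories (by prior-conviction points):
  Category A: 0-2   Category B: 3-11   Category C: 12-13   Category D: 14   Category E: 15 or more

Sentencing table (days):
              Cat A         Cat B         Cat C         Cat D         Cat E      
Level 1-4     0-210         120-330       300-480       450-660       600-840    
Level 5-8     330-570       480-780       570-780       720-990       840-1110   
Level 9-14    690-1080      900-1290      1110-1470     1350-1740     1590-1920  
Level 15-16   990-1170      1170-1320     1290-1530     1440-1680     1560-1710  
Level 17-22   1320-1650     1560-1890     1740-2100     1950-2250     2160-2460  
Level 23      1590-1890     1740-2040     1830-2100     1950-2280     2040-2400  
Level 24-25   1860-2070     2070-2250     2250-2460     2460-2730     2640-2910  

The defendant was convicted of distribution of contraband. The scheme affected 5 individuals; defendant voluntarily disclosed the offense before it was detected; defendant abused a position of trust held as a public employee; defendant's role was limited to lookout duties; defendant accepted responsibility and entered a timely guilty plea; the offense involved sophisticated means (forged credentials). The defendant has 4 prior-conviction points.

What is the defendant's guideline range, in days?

Base offense level for distribution of contraband: 16.
A1 applies (level before this adjustment is 16 ≥ 13, so +4): 16 + 4 = 20.
A2 applies: 20 − 2 = 18.
A3 applies: 18 − 1 = 17.
A4 applies: 17 − 3 = 14.
A5 applies (level before this adjustment is 14 < 23, so +1): 14 + 1 = 15.
A6 applies: 15 + 3 = 18.
Final offense level: 18.
Criminal history: 4 prior points → Category B (3-11).
Level 18 falls in the 17-22 band.
Grid: Level 17-22 × Category B = 1560-1890 days.

1560-1890 days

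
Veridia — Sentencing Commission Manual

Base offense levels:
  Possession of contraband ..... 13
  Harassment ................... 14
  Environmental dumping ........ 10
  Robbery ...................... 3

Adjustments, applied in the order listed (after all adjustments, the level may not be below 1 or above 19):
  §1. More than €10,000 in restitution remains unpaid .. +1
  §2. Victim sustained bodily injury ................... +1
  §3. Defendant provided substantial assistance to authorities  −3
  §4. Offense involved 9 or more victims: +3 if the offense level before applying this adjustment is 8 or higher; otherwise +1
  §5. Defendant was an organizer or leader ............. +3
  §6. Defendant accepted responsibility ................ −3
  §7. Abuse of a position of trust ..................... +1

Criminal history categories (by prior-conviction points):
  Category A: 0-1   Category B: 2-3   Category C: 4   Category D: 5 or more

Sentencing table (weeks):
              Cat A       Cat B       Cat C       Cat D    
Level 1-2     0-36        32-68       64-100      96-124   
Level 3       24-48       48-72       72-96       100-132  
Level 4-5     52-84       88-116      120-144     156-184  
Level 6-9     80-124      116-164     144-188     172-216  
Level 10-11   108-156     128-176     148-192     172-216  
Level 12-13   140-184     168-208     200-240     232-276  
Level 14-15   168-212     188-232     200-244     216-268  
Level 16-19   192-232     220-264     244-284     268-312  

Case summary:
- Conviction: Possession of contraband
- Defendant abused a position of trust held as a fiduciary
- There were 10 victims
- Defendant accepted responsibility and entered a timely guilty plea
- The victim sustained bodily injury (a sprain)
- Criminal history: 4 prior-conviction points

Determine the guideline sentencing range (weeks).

200-244 weeks

Base offense level for possession of contraband: 13.
§2 applies: 13 + 1 = 14.
§3 does not apply.
§4 applies (level before this adjustment is 14 ≥ 8, so +3): 14 + 3 = 17.
§6 applies: 17 − 3 = 14.
§7 applies: 14 + 1 = 15.
Final offense level: 15.
Criminal history: 4 prior points → Category C (4).
Level 15 falls in the 14-15 band.
Grid: Level 14-15 × Category C = 200-244 weeks.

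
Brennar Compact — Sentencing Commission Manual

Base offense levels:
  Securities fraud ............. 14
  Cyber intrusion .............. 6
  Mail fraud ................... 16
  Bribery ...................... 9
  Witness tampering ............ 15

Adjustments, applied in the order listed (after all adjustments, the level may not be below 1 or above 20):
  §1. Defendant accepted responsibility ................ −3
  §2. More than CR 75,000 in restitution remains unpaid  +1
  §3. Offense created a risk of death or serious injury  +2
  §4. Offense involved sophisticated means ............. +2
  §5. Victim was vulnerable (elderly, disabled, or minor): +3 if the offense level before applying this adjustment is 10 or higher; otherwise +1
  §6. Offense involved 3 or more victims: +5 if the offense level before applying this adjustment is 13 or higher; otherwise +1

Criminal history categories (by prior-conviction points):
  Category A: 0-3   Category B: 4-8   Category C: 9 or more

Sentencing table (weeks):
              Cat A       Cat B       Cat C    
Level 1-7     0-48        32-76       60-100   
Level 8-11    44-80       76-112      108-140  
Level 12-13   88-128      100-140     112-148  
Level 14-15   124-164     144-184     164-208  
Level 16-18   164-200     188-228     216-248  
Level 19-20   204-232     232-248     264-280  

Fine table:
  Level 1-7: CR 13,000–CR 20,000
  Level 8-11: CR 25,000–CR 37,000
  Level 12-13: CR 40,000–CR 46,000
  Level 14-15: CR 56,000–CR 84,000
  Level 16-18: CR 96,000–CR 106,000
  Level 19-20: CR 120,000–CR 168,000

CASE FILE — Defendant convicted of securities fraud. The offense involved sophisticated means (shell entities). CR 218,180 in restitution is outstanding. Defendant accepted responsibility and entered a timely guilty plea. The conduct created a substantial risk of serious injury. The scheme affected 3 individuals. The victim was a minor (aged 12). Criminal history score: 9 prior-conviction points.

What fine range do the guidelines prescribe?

Base offense level for securities fraud: 14.
§1 applies: 14 − 3 = 11.
§2 applies: 11 + 1 = 12.
§3 applies: 12 + 2 = 14.
§4 applies: 14 + 2 = 16.
§5 applies (level before this adjustment is 16 ≥ 10, so +3): 16 + 3 = 19.
§6 applies (level before this adjustment is 19 ≥ 13, so +5): 19 + 5 = 24.
Level 24 exceeds the maximum of 20; capped at 20.
Final offense level: 20.
Level 20 falls in the 19-20 band.
Fine table: Level 19-20 → CR 120,000–CR 168,000.

CR 120,000–CR 168,000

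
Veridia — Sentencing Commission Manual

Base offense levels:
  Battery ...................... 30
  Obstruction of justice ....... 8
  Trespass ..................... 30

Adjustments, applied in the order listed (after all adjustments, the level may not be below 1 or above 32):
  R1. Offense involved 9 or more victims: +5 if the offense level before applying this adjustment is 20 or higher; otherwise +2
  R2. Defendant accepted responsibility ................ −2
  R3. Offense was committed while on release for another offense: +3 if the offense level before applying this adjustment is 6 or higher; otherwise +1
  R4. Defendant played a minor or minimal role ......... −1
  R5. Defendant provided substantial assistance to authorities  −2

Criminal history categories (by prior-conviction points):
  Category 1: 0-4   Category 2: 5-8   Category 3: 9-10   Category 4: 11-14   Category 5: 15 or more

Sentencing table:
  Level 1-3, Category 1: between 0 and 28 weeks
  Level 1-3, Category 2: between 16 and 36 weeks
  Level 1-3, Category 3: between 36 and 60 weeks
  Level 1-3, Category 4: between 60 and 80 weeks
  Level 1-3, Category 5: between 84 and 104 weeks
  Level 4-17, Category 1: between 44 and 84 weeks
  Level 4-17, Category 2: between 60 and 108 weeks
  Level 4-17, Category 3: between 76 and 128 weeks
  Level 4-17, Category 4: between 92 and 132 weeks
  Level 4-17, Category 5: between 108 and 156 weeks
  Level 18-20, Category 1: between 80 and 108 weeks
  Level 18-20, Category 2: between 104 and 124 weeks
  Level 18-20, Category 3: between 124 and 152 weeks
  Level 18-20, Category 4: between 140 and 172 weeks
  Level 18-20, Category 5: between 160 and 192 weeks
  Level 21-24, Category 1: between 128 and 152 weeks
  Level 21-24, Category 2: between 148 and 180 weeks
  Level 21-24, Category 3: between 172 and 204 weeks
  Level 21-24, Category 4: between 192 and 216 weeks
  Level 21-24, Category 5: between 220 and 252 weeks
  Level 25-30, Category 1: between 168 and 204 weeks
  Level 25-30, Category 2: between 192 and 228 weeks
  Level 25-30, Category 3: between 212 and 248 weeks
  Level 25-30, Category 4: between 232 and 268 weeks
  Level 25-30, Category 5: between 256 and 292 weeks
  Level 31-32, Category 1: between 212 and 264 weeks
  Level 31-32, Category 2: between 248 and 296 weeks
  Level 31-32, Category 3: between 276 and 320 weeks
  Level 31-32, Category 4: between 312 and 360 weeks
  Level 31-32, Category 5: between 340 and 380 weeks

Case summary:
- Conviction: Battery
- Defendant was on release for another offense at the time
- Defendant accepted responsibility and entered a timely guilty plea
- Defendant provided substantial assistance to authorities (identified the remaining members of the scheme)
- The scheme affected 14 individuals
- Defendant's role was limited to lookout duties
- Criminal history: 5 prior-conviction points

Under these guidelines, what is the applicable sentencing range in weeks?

Base offense level for battery: 30.
R1 applies (level before this adjustment is 30 ≥ 20, so +5): 30 + 5 = 35.
R2 applies: 35 − 2 = 33.
R3 applies (level before this adjustment is 33 ≥ 6, so +3): 33 + 3 = 36.
R4 applies: 36 − 1 = 35.
R5 applies: 35 − 2 = 33.
Level 33 exceeds the maximum of 32; capped at 32.
Final offense level: 32.
Criminal history: 5 prior points → Category 2 (5-8).
Level 32 falls in the 31-32 band.
Grid: Level 31-32 × Category 2 = 248-296 weeks.

248-296 weeks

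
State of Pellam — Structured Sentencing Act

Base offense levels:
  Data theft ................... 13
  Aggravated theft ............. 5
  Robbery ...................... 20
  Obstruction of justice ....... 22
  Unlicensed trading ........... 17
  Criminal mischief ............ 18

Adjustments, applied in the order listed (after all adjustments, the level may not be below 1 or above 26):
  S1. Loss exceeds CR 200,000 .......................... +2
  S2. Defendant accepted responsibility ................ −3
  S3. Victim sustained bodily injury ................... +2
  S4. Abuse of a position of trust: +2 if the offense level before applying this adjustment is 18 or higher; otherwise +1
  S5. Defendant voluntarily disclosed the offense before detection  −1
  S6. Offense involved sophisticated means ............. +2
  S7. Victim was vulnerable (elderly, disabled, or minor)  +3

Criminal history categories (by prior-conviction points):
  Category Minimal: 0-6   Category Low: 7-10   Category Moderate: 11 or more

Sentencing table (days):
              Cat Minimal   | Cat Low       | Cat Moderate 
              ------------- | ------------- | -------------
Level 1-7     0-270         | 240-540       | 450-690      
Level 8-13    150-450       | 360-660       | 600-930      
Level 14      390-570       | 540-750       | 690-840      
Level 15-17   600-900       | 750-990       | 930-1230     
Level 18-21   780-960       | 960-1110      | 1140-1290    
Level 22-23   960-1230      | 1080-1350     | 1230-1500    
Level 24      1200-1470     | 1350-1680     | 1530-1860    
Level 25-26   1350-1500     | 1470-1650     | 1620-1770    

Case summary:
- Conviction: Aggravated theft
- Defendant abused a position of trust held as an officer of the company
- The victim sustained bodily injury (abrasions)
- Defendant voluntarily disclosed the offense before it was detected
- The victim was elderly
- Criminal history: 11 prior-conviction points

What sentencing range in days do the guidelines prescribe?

600-930 days

Base offense level for aggravated theft: 5.
S1 does not apply.
S3 applies: 5 + 2 = 7.
S4 applies (level before this adjustment is 7 < 18, so +1): 7 + 1 = 8.
S5 applies: 8 − 1 = 7.
S6 does not apply.
S7 applies: 7 + 3 = 10.
Final offense level: 10.
Criminal history: 11 prior points → Category Moderate (11+).
Level 10 falls in the 8-13 band.
Grid: Level 8-13 × Category Moderate = 600-930 days.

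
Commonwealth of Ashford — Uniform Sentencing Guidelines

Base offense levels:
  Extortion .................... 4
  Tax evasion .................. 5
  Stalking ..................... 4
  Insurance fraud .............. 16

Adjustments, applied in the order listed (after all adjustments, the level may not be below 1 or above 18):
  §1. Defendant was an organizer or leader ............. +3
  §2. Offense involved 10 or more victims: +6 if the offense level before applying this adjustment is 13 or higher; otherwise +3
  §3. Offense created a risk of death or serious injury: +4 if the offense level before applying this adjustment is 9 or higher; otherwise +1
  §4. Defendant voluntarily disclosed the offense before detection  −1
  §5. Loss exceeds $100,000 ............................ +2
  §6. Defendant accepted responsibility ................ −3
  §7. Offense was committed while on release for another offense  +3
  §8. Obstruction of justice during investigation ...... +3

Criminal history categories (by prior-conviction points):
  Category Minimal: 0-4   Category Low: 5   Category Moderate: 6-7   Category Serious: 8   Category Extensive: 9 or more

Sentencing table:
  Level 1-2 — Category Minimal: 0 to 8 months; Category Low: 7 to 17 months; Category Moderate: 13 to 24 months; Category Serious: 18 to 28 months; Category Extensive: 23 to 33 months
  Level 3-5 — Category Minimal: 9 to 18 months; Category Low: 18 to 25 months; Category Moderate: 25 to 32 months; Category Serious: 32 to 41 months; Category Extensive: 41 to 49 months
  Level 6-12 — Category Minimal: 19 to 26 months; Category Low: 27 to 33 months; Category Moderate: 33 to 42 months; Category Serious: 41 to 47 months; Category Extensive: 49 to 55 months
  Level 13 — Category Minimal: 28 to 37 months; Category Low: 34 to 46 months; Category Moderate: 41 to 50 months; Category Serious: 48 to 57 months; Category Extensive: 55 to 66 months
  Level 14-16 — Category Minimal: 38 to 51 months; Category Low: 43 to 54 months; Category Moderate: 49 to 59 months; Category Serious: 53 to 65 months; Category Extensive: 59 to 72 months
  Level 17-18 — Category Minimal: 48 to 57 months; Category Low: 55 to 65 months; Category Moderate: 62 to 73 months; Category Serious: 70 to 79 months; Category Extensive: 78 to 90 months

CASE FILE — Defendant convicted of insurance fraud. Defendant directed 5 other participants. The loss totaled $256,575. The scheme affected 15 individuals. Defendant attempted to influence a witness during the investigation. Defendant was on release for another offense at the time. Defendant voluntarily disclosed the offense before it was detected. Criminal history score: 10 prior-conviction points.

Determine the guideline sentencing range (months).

78-90 months

Base offense level for insurance fraud: 16.
§1 applies: 16 + 3 = 19.
§2 applies (level before this adjustment is 19 ≥ 13, so +6): 19 + 6 = 25.
§3 does not apply.
§4 applies: 25 − 1 = 24.
§5 applies: 24 + 2 = 26.
§7 applies: 26 + 3 = 29.
§8 applies: 29 + 3 = 32.
Level 32 exceeds the maximum of 18; capped at 18.
Final offense level: 18.
Criminal history: 10 prior points → Category Extensive (9+).
Level 18 falls in the 17-18 band.
Grid: Level 17-18 × Category Extensive = 78-90 months.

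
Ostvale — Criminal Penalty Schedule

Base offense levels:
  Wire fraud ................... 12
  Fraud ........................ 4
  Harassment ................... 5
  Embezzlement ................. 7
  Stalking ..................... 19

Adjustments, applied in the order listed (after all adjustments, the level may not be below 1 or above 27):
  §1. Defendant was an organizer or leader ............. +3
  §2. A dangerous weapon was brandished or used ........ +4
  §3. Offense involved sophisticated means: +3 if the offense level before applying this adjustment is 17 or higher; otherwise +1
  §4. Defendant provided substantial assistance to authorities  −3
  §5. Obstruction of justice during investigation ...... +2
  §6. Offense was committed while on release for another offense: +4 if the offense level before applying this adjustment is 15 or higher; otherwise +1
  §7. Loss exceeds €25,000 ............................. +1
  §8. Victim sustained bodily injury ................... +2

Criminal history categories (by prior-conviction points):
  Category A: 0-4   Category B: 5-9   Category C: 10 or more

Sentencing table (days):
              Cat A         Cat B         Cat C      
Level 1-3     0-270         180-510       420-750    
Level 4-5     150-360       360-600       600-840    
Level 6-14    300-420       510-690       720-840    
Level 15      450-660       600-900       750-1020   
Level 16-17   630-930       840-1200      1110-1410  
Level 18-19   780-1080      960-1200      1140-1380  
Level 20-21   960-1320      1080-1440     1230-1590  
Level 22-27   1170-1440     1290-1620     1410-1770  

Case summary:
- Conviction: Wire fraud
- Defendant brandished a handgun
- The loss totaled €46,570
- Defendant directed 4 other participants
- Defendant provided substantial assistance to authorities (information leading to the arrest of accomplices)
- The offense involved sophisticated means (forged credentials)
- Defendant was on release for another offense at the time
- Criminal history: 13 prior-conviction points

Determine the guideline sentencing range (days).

1410-1770 days

Base offense level for wire fraud: 12.
§1 applies: 12 + 3 = 15.
§2 applies: 15 + 4 = 19.
§3 applies (level before this adjustment is 19 ≥ 17, so +3): 19 + 3 = 22.
§4 applies: 22 − 3 = 19.
§6 applies (level before this adjustment is 19 ≥ 15, so +4): 19 + 4 = 23.
§7 applies: 23 + 1 = 24.
Final offense level: 24.
Criminal history: 13 prior points → Category C (10+).
Level 24 falls in the 22-27 band.
Grid: Level 22-27 × Category C = 1410-1770 days.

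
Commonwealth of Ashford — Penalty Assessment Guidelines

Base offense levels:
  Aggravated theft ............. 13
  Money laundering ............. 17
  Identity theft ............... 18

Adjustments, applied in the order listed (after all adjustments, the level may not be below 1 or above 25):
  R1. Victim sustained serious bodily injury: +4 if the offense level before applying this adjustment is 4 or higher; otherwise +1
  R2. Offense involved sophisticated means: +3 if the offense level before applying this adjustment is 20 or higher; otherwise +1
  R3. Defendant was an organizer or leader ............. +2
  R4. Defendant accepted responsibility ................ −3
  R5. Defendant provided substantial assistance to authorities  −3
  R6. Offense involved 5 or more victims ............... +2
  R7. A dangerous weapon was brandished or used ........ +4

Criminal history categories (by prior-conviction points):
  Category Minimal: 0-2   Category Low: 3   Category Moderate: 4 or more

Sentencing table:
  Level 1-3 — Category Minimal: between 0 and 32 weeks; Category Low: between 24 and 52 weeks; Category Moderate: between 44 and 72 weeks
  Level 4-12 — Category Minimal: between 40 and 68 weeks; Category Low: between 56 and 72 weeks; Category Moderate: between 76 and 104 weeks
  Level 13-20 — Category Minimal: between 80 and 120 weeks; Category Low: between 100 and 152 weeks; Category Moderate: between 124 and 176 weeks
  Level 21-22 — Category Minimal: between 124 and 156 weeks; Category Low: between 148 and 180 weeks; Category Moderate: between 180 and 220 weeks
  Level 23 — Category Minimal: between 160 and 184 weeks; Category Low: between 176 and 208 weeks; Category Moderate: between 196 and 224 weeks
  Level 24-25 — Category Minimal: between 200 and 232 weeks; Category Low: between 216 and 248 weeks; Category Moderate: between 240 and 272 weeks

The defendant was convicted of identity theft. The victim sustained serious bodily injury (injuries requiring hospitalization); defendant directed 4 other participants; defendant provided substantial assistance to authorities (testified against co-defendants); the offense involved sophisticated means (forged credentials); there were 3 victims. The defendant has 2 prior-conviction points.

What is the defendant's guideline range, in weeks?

Base offense level for identity theft: 18.
R1 applies (level before this adjustment is 18 ≥ 4, so +4): 18 + 4 = 22.
R2 applies (level before this adjustment is 22 ≥ 20, so +3): 22 + 3 = 25.
R3 applies: 25 + 2 = 27.
R5 applies: 27 − 3 = 24.
R6 does not apply.
Final offense level: 24.
Criminal history: 2 prior points → Category Minimal (0-2).
Level 24 falls in the 24-25 band.
Grid: Level 24-25 × Category Minimal = 200-232 weeks.

200-232 weeks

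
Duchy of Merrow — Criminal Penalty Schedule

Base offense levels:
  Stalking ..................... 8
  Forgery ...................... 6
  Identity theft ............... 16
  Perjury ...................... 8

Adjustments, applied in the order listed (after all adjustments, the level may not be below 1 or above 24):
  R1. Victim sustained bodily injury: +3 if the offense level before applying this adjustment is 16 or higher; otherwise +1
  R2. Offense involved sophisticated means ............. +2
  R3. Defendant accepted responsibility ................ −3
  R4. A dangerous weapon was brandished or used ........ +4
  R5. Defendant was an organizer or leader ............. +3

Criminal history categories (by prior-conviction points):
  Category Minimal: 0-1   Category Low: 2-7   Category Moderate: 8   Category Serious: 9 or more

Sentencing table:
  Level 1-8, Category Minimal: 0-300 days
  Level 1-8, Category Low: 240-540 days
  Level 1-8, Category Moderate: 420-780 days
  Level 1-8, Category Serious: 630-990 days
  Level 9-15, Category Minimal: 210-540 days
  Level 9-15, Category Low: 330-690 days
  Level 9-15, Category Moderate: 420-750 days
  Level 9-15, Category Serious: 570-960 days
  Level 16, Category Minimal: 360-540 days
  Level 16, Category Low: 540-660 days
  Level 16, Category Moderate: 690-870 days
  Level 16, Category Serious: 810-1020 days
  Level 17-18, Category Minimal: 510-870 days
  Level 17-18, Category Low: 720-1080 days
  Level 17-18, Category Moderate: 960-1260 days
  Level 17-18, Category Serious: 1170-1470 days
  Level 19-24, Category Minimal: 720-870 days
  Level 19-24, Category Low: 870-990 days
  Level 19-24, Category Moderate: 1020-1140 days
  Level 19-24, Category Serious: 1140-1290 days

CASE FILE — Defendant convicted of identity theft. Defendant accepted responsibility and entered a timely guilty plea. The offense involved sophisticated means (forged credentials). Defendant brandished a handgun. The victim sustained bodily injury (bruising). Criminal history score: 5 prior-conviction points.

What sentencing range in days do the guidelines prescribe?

Base offense level for identity theft: 16.
R1 applies (level before this adjustment is 16 ≥ 16, so +3): 16 + 3 = 19.
R2 applies: 19 + 2 = 21.
R3 applies: 21 − 3 = 18.
R4 applies: 18 + 4 = 22.
R5 does not apply.
Final offense level: 22.
Criminal history: 5 prior points → Category Low (2-7).
Level 22 falls in the 19-24 band.
Grid: Level 19-24 × Category Low = 870-990 days.

870-990 days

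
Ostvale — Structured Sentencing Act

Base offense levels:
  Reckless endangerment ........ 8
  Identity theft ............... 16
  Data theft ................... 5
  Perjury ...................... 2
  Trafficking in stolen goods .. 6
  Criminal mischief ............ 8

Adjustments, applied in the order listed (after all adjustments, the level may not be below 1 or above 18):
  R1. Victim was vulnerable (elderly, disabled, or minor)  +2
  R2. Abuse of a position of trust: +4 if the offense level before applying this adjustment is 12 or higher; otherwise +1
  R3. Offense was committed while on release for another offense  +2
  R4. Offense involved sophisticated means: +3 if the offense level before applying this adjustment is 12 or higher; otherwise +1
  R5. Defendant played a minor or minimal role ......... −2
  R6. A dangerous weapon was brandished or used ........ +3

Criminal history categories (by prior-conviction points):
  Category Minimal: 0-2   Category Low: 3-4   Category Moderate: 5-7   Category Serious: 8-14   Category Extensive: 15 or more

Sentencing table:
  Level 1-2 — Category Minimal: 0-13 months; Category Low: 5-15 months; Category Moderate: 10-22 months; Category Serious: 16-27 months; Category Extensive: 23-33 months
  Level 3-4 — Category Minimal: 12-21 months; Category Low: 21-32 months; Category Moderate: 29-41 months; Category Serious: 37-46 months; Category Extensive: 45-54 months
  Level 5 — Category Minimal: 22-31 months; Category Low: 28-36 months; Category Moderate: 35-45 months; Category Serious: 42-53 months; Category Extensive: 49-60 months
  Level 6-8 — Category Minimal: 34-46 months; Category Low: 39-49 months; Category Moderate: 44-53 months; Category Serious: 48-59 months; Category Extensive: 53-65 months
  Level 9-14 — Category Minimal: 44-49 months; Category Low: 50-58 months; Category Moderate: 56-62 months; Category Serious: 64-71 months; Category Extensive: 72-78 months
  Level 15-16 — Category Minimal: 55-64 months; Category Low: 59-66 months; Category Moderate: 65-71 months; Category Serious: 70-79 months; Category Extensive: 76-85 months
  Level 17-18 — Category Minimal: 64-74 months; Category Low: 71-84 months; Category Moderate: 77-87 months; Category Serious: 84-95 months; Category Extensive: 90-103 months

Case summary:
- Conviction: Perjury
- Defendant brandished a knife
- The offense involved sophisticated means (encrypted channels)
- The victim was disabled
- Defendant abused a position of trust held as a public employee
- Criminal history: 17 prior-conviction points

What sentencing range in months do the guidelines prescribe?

Base offense level for perjury: 2.
R1 applies: 2 + 2 = 4.
R2 applies (level before this adjustment is 4 < 12, so +1): 4 + 1 = 5.
R3 does not apply.
R4 applies (level before this adjustment is 5 < 12, so +1): 5 + 1 = 6.
R5 does not apply.
R6 applies: 6 + 3 = 9.
Final offense level: 9.
Criminal history: 17 prior points → Category Extensive (15+).
Level 9 falls in the 9-14 band.
Grid: Level 9-14 × Category Extensive = 72-78 months.

72-78 months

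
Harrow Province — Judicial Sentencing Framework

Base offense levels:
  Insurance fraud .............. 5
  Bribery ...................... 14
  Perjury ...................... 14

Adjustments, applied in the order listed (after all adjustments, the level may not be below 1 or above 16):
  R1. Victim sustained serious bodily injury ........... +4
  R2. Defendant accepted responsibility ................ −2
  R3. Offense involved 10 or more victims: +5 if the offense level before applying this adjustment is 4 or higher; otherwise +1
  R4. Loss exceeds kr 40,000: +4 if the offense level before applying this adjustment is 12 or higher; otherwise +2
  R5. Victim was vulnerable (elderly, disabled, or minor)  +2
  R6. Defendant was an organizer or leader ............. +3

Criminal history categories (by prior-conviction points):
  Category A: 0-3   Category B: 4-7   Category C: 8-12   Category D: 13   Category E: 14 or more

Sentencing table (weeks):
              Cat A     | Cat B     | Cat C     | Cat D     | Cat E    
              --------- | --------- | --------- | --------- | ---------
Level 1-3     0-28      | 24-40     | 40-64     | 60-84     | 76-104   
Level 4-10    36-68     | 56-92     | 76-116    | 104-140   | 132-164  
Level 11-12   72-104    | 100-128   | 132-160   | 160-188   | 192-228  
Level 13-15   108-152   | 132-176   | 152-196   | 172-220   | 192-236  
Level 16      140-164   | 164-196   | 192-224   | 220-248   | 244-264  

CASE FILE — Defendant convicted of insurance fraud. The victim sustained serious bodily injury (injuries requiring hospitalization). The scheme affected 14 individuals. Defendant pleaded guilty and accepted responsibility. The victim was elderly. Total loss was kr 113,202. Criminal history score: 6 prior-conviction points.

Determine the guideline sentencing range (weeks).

Base offense level for insurance fraud: 5.
R1 applies: 5 + 4 = 9.
R2 applies: 9 − 2 = 7.
R3 applies (level before this adjustment is 7 ≥ 4, so +5): 7 + 5 = 12.
R4 applies (level before this adjustment is 12 ≥ 12, so +4): 12 + 4 = 16.
R5 applies: 16 + 2 = 18.
Level 18 exceeds the maximum of 16; capped at 16.
Final offense level: 16.
Criminal history: 6 prior points → Category B (4-7).
Level 16 falls in the 16 band.
Grid: Level 16 × Category B = 164-196 weeks.

164-196 weeks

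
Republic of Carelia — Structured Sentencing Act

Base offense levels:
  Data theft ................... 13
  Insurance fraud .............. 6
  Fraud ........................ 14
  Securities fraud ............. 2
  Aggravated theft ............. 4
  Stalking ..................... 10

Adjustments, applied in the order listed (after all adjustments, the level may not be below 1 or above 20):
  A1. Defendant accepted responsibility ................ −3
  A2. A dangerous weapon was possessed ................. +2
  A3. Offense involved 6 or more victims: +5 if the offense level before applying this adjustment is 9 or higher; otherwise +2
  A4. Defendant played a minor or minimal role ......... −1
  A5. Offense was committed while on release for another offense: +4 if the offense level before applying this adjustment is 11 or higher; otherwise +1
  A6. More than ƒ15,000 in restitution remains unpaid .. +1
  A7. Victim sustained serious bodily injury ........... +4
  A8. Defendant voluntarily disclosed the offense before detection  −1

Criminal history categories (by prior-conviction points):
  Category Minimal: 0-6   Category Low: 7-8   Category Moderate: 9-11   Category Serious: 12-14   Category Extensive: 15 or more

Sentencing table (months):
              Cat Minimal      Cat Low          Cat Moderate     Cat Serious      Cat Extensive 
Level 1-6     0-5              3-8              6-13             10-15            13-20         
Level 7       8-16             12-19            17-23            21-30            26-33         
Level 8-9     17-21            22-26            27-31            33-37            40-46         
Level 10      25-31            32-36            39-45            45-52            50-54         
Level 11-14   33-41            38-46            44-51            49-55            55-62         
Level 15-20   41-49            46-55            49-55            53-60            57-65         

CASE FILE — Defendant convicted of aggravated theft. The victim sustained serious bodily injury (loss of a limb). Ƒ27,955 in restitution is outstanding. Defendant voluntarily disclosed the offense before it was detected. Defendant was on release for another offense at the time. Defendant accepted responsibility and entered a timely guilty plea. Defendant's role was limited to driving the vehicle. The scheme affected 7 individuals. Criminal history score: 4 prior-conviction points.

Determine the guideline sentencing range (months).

Base offense level for aggravated theft: 4.
A1 applies: 4 − 3 = 1.
A2 does not apply.
A3 applies (level before this adjustment is 1 < 9, so +2): 1 + 2 = 3.
A4 applies: 3 − 1 = 2.
A5 applies (level before this adjustment is 2 < 11, so +1): 2 + 1 = 3.
A6 applies: 3 + 1 = 4.
A7 applies: 4 + 4 = 8.
A8 applies: 8 − 1 = 7.
Final offense level: 7.
Criminal history: 4 prior points → Category Minimal (0-6).
Level 7 falls in the 7 band.
Grid: Level 7 × Category Minimal = 8-16 months.

8-16 months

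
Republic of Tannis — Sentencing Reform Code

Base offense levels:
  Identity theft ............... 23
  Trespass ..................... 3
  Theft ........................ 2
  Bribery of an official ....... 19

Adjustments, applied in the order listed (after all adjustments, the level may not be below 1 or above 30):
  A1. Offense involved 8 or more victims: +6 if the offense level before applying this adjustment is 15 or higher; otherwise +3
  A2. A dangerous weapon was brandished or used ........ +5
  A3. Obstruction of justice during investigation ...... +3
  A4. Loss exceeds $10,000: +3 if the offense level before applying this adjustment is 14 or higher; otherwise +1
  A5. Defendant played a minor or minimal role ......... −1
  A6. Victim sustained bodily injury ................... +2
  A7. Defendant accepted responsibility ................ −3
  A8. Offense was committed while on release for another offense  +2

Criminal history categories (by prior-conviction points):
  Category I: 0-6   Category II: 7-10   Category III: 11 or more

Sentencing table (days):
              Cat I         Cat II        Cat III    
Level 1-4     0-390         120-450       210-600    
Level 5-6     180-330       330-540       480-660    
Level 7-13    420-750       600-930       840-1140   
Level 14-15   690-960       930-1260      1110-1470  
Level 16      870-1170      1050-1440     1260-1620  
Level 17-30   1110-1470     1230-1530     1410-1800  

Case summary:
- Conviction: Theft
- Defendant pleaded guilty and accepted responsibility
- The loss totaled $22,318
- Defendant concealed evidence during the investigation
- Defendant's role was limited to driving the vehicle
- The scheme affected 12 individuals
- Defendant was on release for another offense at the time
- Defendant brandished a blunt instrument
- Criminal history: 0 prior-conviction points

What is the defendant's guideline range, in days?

Base offense level for theft: 2.
A1 applies (level before this adjustment is 2 < 15, so +3): 2 + 3 = 5.
A2 applies: 5 + 5 = 10.
A3 applies: 10 + 3 = 13.
A4 applies (level before this adjustment is 13 < 14, so +1): 13 + 1 = 14.
A5 applies: 14 − 1 = 13.
A7 applies: 13 − 3 = 10.
A8 applies: 10 + 2 = 12.
Final offense level: 12.
Criminal history: 0 prior points → Category I (0-6).
Level 12 falls in the 7-13 band.
Grid: Level 7-13 × Category I = 420-750 days.

420-750 days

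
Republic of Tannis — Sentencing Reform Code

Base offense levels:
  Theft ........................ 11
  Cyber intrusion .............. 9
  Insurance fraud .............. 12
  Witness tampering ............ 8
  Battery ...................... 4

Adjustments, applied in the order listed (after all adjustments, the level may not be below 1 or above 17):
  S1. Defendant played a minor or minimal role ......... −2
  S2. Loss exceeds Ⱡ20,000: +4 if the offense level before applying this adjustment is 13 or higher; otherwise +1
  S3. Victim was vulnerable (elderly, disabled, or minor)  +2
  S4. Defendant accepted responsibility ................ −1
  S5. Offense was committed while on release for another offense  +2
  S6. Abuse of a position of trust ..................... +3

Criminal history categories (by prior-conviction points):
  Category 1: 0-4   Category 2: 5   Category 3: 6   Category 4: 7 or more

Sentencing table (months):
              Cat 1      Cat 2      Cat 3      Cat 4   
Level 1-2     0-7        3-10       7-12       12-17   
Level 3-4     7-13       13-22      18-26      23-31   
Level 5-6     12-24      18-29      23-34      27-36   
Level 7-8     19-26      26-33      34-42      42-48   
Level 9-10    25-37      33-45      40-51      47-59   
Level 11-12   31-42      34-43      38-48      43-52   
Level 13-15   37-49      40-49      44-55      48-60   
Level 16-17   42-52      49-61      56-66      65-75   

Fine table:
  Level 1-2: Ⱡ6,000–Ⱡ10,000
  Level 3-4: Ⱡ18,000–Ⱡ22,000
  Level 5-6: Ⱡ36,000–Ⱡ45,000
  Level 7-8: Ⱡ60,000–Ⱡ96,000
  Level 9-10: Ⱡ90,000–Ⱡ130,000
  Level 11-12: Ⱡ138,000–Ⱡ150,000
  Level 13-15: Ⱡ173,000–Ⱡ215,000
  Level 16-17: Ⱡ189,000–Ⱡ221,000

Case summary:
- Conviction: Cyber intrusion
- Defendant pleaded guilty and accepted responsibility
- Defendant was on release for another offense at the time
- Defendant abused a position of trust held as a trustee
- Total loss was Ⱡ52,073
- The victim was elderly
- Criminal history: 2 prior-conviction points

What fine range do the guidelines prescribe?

Ⱡ189,000–Ⱡ221,000

Base offense level for cyber intrusion: 9.
S1 does not apply.
S2 applies (level before this adjustment is 9 < 13, so +1): 9 + 1 = 10.
S3 applies: 10 + 2 = 12.
S4 applies: 12 − 1 = 11.
S5 applies: 11 + 2 = 13.
S6 applies: 13 + 3 = 16.
Final offense level: 16.
Level 16 falls in the 16-17 band.
Fine table: Level 16-17 → Ⱡ189,000–Ⱡ221,000.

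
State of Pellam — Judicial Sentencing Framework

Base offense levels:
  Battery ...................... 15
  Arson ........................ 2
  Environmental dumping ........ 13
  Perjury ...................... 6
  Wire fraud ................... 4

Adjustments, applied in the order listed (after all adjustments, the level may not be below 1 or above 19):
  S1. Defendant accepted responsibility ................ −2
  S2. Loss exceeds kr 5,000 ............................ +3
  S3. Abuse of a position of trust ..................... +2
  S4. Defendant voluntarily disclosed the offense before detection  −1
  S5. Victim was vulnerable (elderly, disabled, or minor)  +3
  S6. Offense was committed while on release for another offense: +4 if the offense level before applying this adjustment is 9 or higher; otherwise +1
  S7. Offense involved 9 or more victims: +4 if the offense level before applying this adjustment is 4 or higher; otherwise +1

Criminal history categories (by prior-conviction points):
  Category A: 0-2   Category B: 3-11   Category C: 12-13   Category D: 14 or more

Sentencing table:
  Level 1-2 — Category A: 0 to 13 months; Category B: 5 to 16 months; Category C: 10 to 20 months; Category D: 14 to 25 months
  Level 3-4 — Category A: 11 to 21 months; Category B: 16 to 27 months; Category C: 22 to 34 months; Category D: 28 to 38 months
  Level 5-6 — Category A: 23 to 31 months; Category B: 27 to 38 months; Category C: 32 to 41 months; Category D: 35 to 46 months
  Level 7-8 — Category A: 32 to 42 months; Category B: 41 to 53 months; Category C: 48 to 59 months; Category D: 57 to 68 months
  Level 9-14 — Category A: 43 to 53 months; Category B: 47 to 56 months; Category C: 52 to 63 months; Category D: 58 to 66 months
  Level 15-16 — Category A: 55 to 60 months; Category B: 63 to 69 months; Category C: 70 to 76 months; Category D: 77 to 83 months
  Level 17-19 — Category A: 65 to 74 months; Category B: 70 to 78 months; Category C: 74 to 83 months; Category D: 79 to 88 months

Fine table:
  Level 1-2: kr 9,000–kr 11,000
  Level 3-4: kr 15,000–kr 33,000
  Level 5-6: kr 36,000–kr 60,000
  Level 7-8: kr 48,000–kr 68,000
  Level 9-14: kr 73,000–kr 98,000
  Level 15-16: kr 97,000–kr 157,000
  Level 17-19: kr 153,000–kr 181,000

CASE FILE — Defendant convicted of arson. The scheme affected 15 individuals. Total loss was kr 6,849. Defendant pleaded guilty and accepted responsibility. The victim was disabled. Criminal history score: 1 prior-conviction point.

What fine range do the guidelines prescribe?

kr 73,000–kr 98,000

Base offense level for arson: 2.
S1 applies: 2 − 2 = 0.
S2 applies: 0 + 3 = 3.
S3 does not apply.
S4 does not apply.
S5 applies: 3 + 3 = 6.
S6 does not apply.
S7 applies (level before this adjustment is 6 ≥ 4, so +4): 6 + 4 = 10.
Final offense level: 10.
Level 10 falls in the 9-14 band.
Fine table: Level 9-14 → kr 73,000–kr 98,000.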